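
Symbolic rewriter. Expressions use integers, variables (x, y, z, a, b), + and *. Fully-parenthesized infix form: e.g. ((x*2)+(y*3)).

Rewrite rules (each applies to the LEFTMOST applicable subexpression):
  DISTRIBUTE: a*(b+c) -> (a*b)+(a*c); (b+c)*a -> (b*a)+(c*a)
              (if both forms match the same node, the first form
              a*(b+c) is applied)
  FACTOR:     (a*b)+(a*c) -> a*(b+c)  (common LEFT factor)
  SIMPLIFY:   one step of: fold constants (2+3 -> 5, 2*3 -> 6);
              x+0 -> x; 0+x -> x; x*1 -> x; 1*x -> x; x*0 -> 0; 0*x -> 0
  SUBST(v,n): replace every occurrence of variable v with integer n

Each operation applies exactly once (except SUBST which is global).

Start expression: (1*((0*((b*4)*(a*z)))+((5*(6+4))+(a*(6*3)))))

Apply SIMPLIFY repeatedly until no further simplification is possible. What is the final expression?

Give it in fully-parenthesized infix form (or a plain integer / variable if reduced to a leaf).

Start: (1*((0*((b*4)*(a*z)))+((5*(6+4))+(a*(6*3)))))
Step 1: at root: (1*((0*((b*4)*(a*z)))+((5*(6+4))+(a*(6*3))))) -> ((0*((b*4)*(a*z)))+((5*(6+4))+(a*(6*3)))); overall: (1*((0*((b*4)*(a*z)))+((5*(6+4))+(a*(6*3))))) -> ((0*((b*4)*(a*z)))+((5*(6+4))+(a*(6*3))))
Step 2: at L: (0*((b*4)*(a*z))) -> 0; overall: ((0*((b*4)*(a*z)))+((5*(6+4))+(a*(6*3)))) -> (0+((5*(6+4))+(a*(6*3))))
Step 3: at root: (0+((5*(6+4))+(a*(6*3)))) -> ((5*(6+4))+(a*(6*3))); overall: (0+((5*(6+4))+(a*(6*3)))) -> ((5*(6+4))+(a*(6*3)))
Step 4: at LR: (6+4) -> 10; overall: ((5*(6+4))+(a*(6*3))) -> ((5*10)+(a*(6*3)))
Step 5: at L: (5*10) -> 50; overall: ((5*10)+(a*(6*3))) -> (50+(a*(6*3)))
Step 6: at RR: (6*3) -> 18; overall: (50+(a*(6*3))) -> (50+(a*18))
Fixed point: (50+(a*18))

Answer: (50+(a*18))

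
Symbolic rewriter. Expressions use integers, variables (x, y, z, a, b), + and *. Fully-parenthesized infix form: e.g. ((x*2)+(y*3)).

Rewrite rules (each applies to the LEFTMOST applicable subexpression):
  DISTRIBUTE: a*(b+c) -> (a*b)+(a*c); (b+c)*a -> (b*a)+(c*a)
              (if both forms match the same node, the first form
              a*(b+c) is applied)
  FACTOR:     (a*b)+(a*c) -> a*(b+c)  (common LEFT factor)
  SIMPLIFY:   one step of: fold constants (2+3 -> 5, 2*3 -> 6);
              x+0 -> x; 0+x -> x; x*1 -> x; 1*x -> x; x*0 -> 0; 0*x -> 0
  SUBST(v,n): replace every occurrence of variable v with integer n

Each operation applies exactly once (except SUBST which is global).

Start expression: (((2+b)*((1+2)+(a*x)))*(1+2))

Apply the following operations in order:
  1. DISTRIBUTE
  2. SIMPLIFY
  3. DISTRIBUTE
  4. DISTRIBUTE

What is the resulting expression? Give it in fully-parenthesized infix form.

Answer: (((((2+b)*1)+((2+b)*2))+((2+b)*(a*x)))+(((2+b)*((1+2)+(a*x)))*2))

Derivation:
Start: (((2+b)*((1+2)+(a*x)))*(1+2))
Apply DISTRIBUTE at root (target: (((2+b)*((1+2)+(a*x)))*(1+2))): (((2+b)*((1+2)+(a*x)))*(1+2)) -> ((((2+b)*((1+2)+(a*x)))*1)+(((2+b)*((1+2)+(a*x)))*2))
Apply SIMPLIFY at L (target: (((2+b)*((1+2)+(a*x)))*1)): ((((2+b)*((1+2)+(a*x)))*1)+(((2+b)*((1+2)+(a*x)))*2)) -> (((2+b)*((1+2)+(a*x)))+(((2+b)*((1+2)+(a*x)))*2))
Apply DISTRIBUTE at L (target: ((2+b)*((1+2)+(a*x)))): (((2+b)*((1+2)+(a*x)))+(((2+b)*((1+2)+(a*x)))*2)) -> ((((2+b)*(1+2))+((2+b)*(a*x)))+(((2+b)*((1+2)+(a*x)))*2))
Apply DISTRIBUTE at LL (target: ((2+b)*(1+2))): ((((2+b)*(1+2))+((2+b)*(a*x)))+(((2+b)*((1+2)+(a*x)))*2)) -> (((((2+b)*1)+((2+b)*2))+((2+b)*(a*x)))+(((2+b)*((1+2)+(a*x)))*2))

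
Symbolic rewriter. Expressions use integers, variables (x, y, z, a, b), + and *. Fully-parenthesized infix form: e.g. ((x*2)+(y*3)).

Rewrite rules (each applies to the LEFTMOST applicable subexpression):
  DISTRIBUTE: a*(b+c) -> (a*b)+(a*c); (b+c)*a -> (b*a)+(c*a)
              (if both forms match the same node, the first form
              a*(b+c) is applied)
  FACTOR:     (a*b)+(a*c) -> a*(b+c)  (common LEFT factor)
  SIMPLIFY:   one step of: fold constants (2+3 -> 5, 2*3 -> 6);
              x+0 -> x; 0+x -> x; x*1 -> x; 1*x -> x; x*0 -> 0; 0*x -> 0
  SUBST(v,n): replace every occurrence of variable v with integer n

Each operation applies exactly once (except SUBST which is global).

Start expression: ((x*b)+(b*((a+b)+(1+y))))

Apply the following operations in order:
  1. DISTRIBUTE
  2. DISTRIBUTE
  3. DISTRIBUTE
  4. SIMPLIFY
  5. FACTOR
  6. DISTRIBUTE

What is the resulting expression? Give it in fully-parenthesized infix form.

Start: ((x*b)+(b*((a+b)+(1+y))))
Apply DISTRIBUTE at R (target: (b*((a+b)+(1+y)))): ((x*b)+(b*((a+b)+(1+y)))) -> ((x*b)+((b*(a+b))+(b*(1+y))))
Apply DISTRIBUTE at RL (target: (b*(a+b))): ((x*b)+((b*(a+b))+(b*(1+y)))) -> ((x*b)+(((b*a)+(b*b))+(b*(1+y))))
Apply DISTRIBUTE at RR (target: (b*(1+y))): ((x*b)+(((b*a)+(b*b))+(b*(1+y)))) -> ((x*b)+(((b*a)+(b*b))+((b*1)+(b*y))))
Apply SIMPLIFY at RRL (target: (b*1)): ((x*b)+(((b*a)+(b*b))+((b*1)+(b*y)))) -> ((x*b)+(((b*a)+(b*b))+(b+(b*y))))
Apply FACTOR at RL (target: ((b*a)+(b*b))): ((x*b)+(((b*a)+(b*b))+(b+(b*y)))) -> ((x*b)+((b*(a+b))+(b+(b*y))))
Apply DISTRIBUTE at RL (target: (b*(a+b))): ((x*b)+((b*(a+b))+(b+(b*y)))) -> ((x*b)+(((b*a)+(b*b))+(b+(b*y))))

Answer: ((x*b)+(((b*a)+(b*b))+(b+(b*y))))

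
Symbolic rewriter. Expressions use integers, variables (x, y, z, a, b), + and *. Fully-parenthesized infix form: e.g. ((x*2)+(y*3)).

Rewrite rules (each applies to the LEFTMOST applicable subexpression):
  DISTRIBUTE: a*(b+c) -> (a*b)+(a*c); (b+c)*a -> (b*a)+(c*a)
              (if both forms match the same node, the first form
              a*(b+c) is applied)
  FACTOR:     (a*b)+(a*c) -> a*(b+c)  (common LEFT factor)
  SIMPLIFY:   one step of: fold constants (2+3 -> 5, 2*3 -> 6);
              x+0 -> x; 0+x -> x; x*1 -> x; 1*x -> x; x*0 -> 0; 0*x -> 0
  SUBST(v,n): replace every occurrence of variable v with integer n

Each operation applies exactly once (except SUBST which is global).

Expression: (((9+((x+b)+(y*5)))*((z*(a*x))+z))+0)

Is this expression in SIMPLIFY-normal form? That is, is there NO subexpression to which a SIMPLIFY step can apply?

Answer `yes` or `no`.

Expression: (((9+((x+b)+(y*5)))*((z*(a*x))+z))+0)
Scanning for simplifiable subexpressions (pre-order)...
  at root: (((9+((x+b)+(y*5)))*((z*(a*x))+z))+0) (SIMPLIFIABLE)
  at L: ((9+((x+b)+(y*5)))*((z*(a*x))+z)) (not simplifiable)
  at LL: (9+((x+b)+(y*5))) (not simplifiable)
  at LLR: ((x+b)+(y*5)) (not simplifiable)
  at LLRL: (x+b) (not simplifiable)
  at LLRR: (y*5) (not simplifiable)
  at LR: ((z*(a*x))+z) (not simplifiable)
  at LRL: (z*(a*x)) (not simplifiable)
  at LRLR: (a*x) (not simplifiable)
Found simplifiable subexpr at path root: (((9+((x+b)+(y*5)))*((z*(a*x))+z))+0)
One SIMPLIFY step would give: ((9+((x+b)+(y*5)))*((z*(a*x))+z))
-> NOT in normal form.

Answer: no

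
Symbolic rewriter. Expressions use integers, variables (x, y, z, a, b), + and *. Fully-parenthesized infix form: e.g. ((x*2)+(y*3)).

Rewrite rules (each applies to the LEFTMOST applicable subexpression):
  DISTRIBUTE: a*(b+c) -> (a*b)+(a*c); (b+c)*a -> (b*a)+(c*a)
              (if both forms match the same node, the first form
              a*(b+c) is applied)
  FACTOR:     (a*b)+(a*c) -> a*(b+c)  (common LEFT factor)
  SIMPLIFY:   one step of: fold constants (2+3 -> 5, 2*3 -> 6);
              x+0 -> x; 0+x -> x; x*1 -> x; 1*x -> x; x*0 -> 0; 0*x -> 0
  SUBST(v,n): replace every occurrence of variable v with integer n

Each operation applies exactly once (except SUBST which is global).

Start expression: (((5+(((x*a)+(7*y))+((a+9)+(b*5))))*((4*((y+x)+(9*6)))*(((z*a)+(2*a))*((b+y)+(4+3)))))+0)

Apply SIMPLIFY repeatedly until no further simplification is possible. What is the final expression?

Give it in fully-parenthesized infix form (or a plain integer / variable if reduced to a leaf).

Answer: ((5+(((x*a)+(7*y))+((a+9)+(b*5))))*((4*((y+x)+54))*(((z*a)+(2*a))*((b+y)+7))))

Derivation:
Start: (((5+(((x*a)+(7*y))+((a+9)+(b*5))))*((4*((y+x)+(9*6)))*(((z*a)+(2*a))*((b+y)+(4+3)))))+0)
Step 1: at root: (((5+(((x*a)+(7*y))+((a+9)+(b*5))))*((4*((y+x)+(9*6)))*(((z*a)+(2*a))*((b+y)+(4+3)))))+0) -> ((5+(((x*a)+(7*y))+((a+9)+(b*5))))*((4*((y+x)+(9*6)))*(((z*a)+(2*a))*((b+y)+(4+3))))); overall: (((5+(((x*a)+(7*y))+((a+9)+(b*5))))*((4*((y+x)+(9*6)))*(((z*a)+(2*a))*((b+y)+(4+3)))))+0) -> ((5+(((x*a)+(7*y))+((a+9)+(b*5))))*((4*((y+x)+(9*6)))*(((z*a)+(2*a))*((b+y)+(4+3)))))
Step 2: at RLRR: (9*6) -> 54; overall: ((5+(((x*a)+(7*y))+((a+9)+(b*5))))*((4*((y+x)+(9*6)))*(((z*a)+(2*a))*((b+y)+(4+3))))) -> ((5+(((x*a)+(7*y))+((a+9)+(b*5))))*((4*((y+x)+54))*(((z*a)+(2*a))*((b+y)+(4+3)))))
Step 3: at RRRR: (4+3) -> 7; overall: ((5+(((x*a)+(7*y))+((a+9)+(b*5))))*((4*((y+x)+54))*(((z*a)+(2*a))*((b+y)+(4+3))))) -> ((5+(((x*a)+(7*y))+((a+9)+(b*5))))*((4*((y+x)+54))*(((z*a)+(2*a))*((b+y)+7))))
Fixed point: ((5+(((x*a)+(7*y))+((a+9)+(b*5))))*((4*((y+x)+54))*(((z*a)+(2*a))*((b+y)+7))))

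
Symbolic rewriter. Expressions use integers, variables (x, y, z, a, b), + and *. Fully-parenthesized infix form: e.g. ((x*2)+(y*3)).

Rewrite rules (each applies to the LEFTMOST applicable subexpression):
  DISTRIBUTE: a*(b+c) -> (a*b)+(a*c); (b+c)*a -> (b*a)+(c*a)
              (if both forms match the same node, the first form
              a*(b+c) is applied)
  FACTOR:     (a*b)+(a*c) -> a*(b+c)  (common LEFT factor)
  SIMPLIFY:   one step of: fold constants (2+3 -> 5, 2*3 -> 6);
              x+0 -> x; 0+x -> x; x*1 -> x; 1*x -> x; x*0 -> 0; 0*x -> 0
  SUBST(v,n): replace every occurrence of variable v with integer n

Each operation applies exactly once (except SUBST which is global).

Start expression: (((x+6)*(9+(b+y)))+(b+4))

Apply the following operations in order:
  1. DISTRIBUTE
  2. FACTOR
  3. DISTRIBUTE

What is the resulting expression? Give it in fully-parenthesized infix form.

Start: (((x+6)*(9+(b+y)))+(b+4))
Apply DISTRIBUTE at L (target: ((x+6)*(9+(b+y)))): (((x+6)*(9+(b+y)))+(b+4)) -> ((((x+6)*9)+((x+6)*(b+y)))+(b+4))
Apply FACTOR at L (target: (((x+6)*9)+((x+6)*(b+y)))): ((((x+6)*9)+((x+6)*(b+y)))+(b+4)) -> (((x+6)*(9+(b+y)))+(b+4))
Apply DISTRIBUTE at L (target: ((x+6)*(9+(b+y)))): (((x+6)*(9+(b+y)))+(b+4)) -> ((((x+6)*9)+((x+6)*(b+y)))+(b+4))

Answer: ((((x+6)*9)+((x+6)*(b+y)))+(b+4))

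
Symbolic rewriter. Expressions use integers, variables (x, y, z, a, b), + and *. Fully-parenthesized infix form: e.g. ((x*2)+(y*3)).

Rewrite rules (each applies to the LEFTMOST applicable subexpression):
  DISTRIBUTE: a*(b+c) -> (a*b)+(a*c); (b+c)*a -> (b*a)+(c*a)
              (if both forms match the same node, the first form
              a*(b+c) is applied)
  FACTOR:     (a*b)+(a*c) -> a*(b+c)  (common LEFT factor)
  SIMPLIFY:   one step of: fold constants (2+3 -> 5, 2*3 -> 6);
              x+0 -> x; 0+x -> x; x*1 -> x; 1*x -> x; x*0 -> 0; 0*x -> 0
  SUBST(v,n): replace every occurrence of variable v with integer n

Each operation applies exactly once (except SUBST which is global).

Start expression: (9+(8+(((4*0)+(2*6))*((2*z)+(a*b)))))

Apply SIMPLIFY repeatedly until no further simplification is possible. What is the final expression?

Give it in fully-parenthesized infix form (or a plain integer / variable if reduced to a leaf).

Start: (9+(8+(((4*0)+(2*6))*((2*z)+(a*b)))))
Step 1: at RRLL: (4*0) -> 0; overall: (9+(8+(((4*0)+(2*6))*((2*z)+(a*b))))) -> (9+(8+((0+(2*6))*((2*z)+(a*b)))))
Step 2: at RRL: (0+(2*6)) -> (2*6); overall: (9+(8+((0+(2*6))*((2*z)+(a*b))))) -> (9+(8+((2*6)*((2*z)+(a*b)))))
Step 3: at RRL: (2*6) -> 12; overall: (9+(8+((2*6)*((2*z)+(a*b))))) -> (9+(8+(12*((2*z)+(a*b)))))
Fixed point: (9+(8+(12*((2*z)+(a*b)))))

Answer: (9+(8+(12*((2*z)+(a*b)))))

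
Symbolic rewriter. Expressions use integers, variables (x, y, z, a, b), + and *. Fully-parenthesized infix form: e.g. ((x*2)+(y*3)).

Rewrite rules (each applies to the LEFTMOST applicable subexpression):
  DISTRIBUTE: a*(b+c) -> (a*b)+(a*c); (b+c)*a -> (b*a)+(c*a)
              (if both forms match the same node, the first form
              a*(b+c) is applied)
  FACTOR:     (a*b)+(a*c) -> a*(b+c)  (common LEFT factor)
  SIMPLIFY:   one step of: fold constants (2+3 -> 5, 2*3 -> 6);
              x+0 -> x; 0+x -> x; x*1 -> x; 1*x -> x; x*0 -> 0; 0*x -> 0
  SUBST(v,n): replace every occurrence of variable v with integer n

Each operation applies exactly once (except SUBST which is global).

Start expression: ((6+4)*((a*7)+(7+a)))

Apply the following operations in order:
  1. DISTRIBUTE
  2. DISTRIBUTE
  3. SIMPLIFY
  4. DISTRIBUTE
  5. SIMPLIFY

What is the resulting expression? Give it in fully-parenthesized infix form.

Start: ((6+4)*((a*7)+(7+a)))
Apply DISTRIBUTE at root (target: ((6+4)*((a*7)+(7+a)))): ((6+4)*((a*7)+(7+a))) -> (((6+4)*(a*7))+((6+4)*(7+a)))
Apply DISTRIBUTE at L (target: ((6+4)*(a*7))): (((6+4)*(a*7))+((6+4)*(7+a))) -> (((6*(a*7))+(4*(a*7)))+((6+4)*(7+a)))
Apply SIMPLIFY at RL (target: (6+4)): (((6*(a*7))+(4*(a*7)))+((6+4)*(7+a))) -> (((6*(a*7))+(4*(a*7)))+(10*(7+a)))
Apply DISTRIBUTE at R (target: (10*(7+a))): (((6*(a*7))+(4*(a*7)))+(10*(7+a))) -> (((6*(a*7))+(4*(a*7)))+((10*7)+(10*a)))
Apply SIMPLIFY at RL (target: (10*7)): (((6*(a*7))+(4*(a*7)))+((10*7)+(10*a))) -> (((6*(a*7))+(4*(a*7)))+(70+(10*a)))

Answer: (((6*(a*7))+(4*(a*7)))+(70+(10*a)))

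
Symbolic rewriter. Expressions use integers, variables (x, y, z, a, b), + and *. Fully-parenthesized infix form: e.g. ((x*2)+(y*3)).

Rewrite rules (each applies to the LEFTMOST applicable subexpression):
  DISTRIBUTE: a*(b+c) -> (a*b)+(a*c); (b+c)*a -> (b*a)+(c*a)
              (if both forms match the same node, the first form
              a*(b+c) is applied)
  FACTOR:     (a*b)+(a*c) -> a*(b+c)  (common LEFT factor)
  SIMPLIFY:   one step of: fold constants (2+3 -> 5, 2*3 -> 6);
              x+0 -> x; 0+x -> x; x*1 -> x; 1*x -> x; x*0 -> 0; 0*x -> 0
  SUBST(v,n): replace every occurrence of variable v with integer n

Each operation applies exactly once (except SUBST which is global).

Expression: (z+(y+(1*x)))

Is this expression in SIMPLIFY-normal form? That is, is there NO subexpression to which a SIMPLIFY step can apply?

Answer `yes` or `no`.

Answer: no

Derivation:
Expression: (z+(y+(1*x)))
Scanning for simplifiable subexpressions (pre-order)...
  at root: (z+(y+(1*x))) (not simplifiable)
  at R: (y+(1*x)) (not simplifiable)
  at RR: (1*x) (SIMPLIFIABLE)
Found simplifiable subexpr at path RR: (1*x)
One SIMPLIFY step would give: (z+(y+x))
-> NOT in normal form.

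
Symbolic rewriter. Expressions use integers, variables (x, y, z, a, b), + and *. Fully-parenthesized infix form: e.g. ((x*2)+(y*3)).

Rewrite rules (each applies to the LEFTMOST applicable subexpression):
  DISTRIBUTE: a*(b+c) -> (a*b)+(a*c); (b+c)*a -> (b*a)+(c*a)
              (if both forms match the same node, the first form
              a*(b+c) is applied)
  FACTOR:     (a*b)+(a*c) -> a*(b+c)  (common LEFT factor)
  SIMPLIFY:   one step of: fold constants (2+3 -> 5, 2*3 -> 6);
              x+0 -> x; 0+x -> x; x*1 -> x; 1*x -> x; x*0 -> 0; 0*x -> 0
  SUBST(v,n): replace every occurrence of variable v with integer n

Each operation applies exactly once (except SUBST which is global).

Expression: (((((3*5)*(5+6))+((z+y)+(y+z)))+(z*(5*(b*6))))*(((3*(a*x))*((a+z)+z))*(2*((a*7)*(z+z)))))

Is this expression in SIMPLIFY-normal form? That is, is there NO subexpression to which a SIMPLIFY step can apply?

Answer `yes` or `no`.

Answer: no

Derivation:
Expression: (((((3*5)*(5+6))+((z+y)+(y+z)))+(z*(5*(b*6))))*(((3*(a*x))*((a+z)+z))*(2*((a*7)*(z+z)))))
Scanning for simplifiable subexpressions (pre-order)...
  at root: (((((3*5)*(5+6))+((z+y)+(y+z)))+(z*(5*(b*6))))*(((3*(a*x))*((a+z)+z))*(2*((a*7)*(z+z))))) (not simplifiable)
  at L: ((((3*5)*(5+6))+((z+y)+(y+z)))+(z*(5*(b*6)))) (not simplifiable)
  at LL: (((3*5)*(5+6))+((z+y)+(y+z))) (not simplifiable)
  at LLL: ((3*5)*(5+6)) (not simplifiable)
  at LLLL: (3*5) (SIMPLIFIABLE)
  at LLLR: (5+6) (SIMPLIFIABLE)
  at LLR: ((z+y)+(y+z)) (not simplifiable)
  at LLRL: (z+y) (not simplifiable)
  at LLRR: (y+z) (not simplifiable)
  at LR: (z*(5*(b*6))) (not simplifiable)
  at LRR: (5*(b*6)) (not simplifiable)
  at LRRR: (b*6) (not simplifiable)
  at R: (((3*(a*x))*((a+z)+z))*(2*((a*7)*(z+z)))) (not simplifiable)
  at RL: ((3*(a*x))*((a+z)+z)) (not simplifiable)
  at RLL: (3*(a*x)) (not simplifiable)
  at RLLR: (a*x) (not simplifiable)
  at RLR: ((a+z)+z) (not simplifiable)
  at RLRL: (a+z) (not simplifiable)
  at RR: (2*((a*7)*(z+z))) (not simplifiable)
  at RRR: ((a*7)*(z+z)) (not simplifiable)
  at RRRL: (a*7) (not simplifiable)
  at RRRR: (z+z) (not simplifiable)
Found simplifiable subexpr at path LLLL: (3*5)
One SIMPLIFY step would give: ((((15*(5+6))+((z+y)+(y+z)))+(z*(5*(b*6))))*(((3*(a*x))*((a+z)+z))*(2*((a*7)*(z+z)))))
-> NOT in normal form.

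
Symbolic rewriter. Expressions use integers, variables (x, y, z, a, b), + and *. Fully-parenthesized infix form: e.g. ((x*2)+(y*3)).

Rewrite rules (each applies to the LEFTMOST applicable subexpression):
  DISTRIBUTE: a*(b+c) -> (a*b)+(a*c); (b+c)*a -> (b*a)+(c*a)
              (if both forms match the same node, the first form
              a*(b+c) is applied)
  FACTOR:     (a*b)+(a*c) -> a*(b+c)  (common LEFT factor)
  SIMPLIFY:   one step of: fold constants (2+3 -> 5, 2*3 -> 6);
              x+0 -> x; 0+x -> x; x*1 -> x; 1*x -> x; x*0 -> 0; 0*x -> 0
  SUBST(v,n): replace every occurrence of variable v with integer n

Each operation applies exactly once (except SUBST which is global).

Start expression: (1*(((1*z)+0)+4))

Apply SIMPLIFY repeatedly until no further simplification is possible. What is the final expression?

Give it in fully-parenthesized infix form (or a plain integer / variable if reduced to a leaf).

Start: (1*(((1*z)+0)+4))
Step 1: at root: (1*(((1*z)+0)+4)) -> (((1*z)+0)+4); overall: (1*(((1*z)+0)+4)) -> (((1*z)+0)+4)
Step 2: at L: ((1*z)+0) -> (1*z); overall: (((1*z)+0)+4) -> ((1*z)+4)
Step 3: at L: (1*z) -> z; overall: ((1*z)+4) -> (z+4)
Fixed point: (z+4)

Answer: (z+4)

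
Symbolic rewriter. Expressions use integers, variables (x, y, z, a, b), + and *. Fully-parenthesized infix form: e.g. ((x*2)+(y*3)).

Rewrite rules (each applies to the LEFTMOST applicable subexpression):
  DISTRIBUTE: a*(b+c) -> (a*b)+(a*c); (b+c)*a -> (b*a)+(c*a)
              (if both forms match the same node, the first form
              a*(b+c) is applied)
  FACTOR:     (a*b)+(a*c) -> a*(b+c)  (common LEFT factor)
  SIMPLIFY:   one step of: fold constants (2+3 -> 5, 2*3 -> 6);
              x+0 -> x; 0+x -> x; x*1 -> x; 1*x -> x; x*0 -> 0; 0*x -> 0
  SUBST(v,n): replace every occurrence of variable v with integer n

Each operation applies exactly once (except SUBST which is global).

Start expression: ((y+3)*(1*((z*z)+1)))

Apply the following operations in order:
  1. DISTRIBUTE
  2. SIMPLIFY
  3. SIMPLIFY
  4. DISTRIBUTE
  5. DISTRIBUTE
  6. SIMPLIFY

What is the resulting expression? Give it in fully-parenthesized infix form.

Answer: (((y*(z*z))+y)+((3*(z*z))+(3*1)))

Derivation:
Start: ((y+3)*(1*((z*z)+1)))
Apply DISTRIBUTE at root (target: ((y+3)*(1*((z*z)+1)))): ((y+3)*(1*((z*z)+1))) -> ((y*(1*((z*z)+1)))+(3*(1*((z*z)+1))))
Apply SIMPLIFY at LR (target: (1*((z*z)+1))): ((y*(1*((z*z)+1)))+(3*(1*((z*z)+1)))) -> ((y*((z*z)+1))+(3*(1*((z*z)+1))))
Apply SIMPLIFY at RR (target: (1*((z*z)+1))): ((y*((z*z)+1))+(3*(1*((z*z)+1)))) -> ((y*((z*z)+1))+(3*((z*z)+1)))
Apply DISTRIBUTE at L (target: (y*((z*z)+1))): ((y*((z*z)+1))+(3*((z*z)+1))) -> (((y*(z*z))+(y*1))+(3*((z*z)+1)))
Apply DISTRIBUTE at R (target: (3*((z*z)+1))): (((y*(z*z))+(y*1))+(3*((z*z)+1))) -> (((y*(z*z))+(y*1))+((3*(z*z))+(3*1)))
Apply SIMPLIFY at LR (target: (y*1)): (((y*(z*z))+(y*1))+((3*(z*z))+(3*1))) -> (((y*(z*z))+y)+((3*(z*z))+(3*1)))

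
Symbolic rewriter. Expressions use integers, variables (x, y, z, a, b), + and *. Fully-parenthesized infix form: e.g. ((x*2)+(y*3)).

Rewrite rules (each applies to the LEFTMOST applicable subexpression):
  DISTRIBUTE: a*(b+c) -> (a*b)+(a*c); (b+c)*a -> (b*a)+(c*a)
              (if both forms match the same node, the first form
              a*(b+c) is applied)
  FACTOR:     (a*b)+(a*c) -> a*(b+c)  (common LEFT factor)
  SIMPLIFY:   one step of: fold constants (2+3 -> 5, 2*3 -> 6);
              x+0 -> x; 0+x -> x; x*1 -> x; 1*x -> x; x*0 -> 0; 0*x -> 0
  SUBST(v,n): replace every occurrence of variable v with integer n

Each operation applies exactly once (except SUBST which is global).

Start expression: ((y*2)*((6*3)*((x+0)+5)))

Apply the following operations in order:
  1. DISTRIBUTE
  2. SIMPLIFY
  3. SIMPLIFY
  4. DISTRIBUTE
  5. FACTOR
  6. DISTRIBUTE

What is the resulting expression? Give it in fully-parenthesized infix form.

Answer: (((y*2)*(18*x))+((y*2)*((6*3)*5)))

Derivation:
Start: ((y*2)*((6*3)*((x+0)+5)))
Apply DISTRIBUTE at R (target: ((6*3)*((x+0)+5))): ((y*2)*((6*3)*((x+0)+5))) -> ((y*2)*(((6*3)*(x+0))+((6*3)*5)))
Apply SIMPLIFY at RLL (target: (6*3)): ((y*2)*(((6*3)*(x+0))+((6*3)*5))) -> ((y*2)*((18*(x+0))+((6*3)*5)))
Apply SIMPLIFY at RLR (target: (x+0)): ((y*2)*((18*(x+0))+((6*3)*5))) -> ((y*2)*((18*x)+((6*3)*5)))
Apply DISTRIBUTE at root (target: ((y*2)*((18*x)+((6*3)*5)))): ((y*2)*((18*x)+((6*3)*5))) -> (((y*2)*(18*x))+((y*2)*((6*3)*5)))
Apply FACTOR at root (target: (((y*2)*(18*x))+((y*2)*((6*3)*5)))): (((y*2)*(18*x))+((y*2)*((6*3)*5))) -> ((y*2)*((18*x)+((6*3)*5)))
Apply DISTRIBUTE at root (target: ((y*2)*((18*x)+((6*3)*5)))): ((y*2)*((18*x)+((6*3)*5))) -> (((y*2)*(18*x))+((y*2)*((6*3)*5)))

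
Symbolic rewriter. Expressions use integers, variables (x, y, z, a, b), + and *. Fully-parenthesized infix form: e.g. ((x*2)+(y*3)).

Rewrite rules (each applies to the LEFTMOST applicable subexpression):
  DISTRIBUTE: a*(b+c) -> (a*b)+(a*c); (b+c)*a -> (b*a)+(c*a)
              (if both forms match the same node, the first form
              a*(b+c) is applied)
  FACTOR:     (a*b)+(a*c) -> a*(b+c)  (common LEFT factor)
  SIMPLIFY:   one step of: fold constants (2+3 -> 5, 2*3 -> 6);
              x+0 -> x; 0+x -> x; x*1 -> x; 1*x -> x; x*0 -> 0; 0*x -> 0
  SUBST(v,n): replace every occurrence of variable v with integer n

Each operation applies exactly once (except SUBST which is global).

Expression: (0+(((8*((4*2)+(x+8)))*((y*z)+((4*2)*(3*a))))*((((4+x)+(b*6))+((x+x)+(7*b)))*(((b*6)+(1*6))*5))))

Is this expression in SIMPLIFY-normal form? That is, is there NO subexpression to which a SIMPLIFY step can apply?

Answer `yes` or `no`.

Expression: (0+(((8*((4*2)+(x+8)))*((y*z)+((4*2)*(3*a))))*((((4+x)+(b*6))+((x+x)+(7*b)))*(((b*6)+(1*6))*5))))
Scanning for simplifiable subexpressions (pre-order)...
  at root: (0+(((8*((4*2)+(x+8)))*((y*z)+((4*2)*(3*a))))*((((4+x)+(b*6))+((x+x)+(7*b)))*(((b*6)+(1*6))*5)))) (SIMPLIFIABLE)
  at R: (((8*((4*2)+(x+8)))*((y*z)+((4*2)*(3*a))))*((((4+x)+(b*6))+((x+x)+(7*b)))*(((b*6)+(1*6))*5))) (not simplifiable)
  at RL: ((8*((4*2)+(x+8)))*((y*z)+((4*2)*(3*a)))) (not simplifiable)
  at RLL: (8*((4*2)+(x+8))) (not simplifiable)
  at RLLR: ((4*2)+(x+8)) (not simplifiable)
  at RLLRL: (4*2) (SIMPLIFIABLE)
  at RLLRR: (x+8) (not simplifiable)
  at RLR: ((y*z)+((4*2)*(3*a))) (not simplifiable)
  at RLRL: (y*z) (not simplifiable)
  at RLRR: ((4*2)*(3*a)) (not simplifiable)
  at RLRRL: (4*2) (SIMPLIFIABLE)
  at RLRRR: (3*a) (not simplifiable)
  at RR: ((((4+x)+(b*6))+((x+x)+(7*b)))*(((b*6)+(1*6))*5)) (not simplifiable)
  at RRL: (((4+x)+(b*6))+((x+x)+(7*b))) (not simplifiable)
  at RRLL: ((4+x)+(b*6)) (not simplifiable)
  at RRLLL: (4+x) (not simplifiable)
  at RRLLR: (b*6) (not simplifiable)
  at RRLR: ((x+x)+(7*b)) (not simplifiable)
  at RRLRL: (x+x) (not simplifiable)
  at RRLRR: (7*b) (not simplifiable)
  at RRR: (((b*6)+(1*6))*5) (not simplifiable)
  at RRRL: ((b*6)+(1*6)) (not simplifiable)
  at RRRLL: (b*6) (not simplifiable)
  at RRRLR: (1*6) (SIMPLIFIABLE)
Found simplifiable subexpr at path root: (0+(((8*((4*2)+(x+8)))*((y*z)+((4*2)*(3*a))))*((((4+x)+(b*6))+((x+x)+(7*b)))*(((b*6)+(1*6))*5))))
One SIMPLIFY step would give: (((8*((4*2)+(x+8)))*((y*z)+((4*2)*(3*a))))*((((4+x)+(b*6))+((x+x)+(7*b)))*(((b*6)+(1*6))*5)))
-> NOT in normal form.

Answer: no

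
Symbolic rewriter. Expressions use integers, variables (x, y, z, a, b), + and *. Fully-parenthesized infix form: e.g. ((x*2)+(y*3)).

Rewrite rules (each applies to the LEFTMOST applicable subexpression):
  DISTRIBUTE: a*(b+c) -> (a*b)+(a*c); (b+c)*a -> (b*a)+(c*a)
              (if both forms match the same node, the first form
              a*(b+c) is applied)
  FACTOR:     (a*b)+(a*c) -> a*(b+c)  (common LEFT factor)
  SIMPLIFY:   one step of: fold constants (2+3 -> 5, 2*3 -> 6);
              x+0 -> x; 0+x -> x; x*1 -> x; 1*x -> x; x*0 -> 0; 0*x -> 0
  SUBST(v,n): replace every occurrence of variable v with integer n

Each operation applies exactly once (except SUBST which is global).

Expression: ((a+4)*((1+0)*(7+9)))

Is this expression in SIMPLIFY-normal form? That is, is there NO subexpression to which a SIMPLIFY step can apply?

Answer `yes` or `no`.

Answer: no

Derivation:
Expression: ((a+4)*((1+0)*(7+9)))
Scanning for simplifiable subexpressions (pre-order)...
  at root: ((a+4)*((1+0)*(7+9))) (not simplifiable)
  at L: (a+4) (not simplifiable)
  at R: ((1+0)*(7+9)) (not simplifiable)
  at RL: (1+0) (SIMPLIFIABLE)
  at RR: (7+9) (SIMPLIFIABLE)
Found simplifiable subexpr at path RL: (1+0)
One SIMPLIFY step would give: ((a+4)*(1*(7+9)))
-> NOT in normal form.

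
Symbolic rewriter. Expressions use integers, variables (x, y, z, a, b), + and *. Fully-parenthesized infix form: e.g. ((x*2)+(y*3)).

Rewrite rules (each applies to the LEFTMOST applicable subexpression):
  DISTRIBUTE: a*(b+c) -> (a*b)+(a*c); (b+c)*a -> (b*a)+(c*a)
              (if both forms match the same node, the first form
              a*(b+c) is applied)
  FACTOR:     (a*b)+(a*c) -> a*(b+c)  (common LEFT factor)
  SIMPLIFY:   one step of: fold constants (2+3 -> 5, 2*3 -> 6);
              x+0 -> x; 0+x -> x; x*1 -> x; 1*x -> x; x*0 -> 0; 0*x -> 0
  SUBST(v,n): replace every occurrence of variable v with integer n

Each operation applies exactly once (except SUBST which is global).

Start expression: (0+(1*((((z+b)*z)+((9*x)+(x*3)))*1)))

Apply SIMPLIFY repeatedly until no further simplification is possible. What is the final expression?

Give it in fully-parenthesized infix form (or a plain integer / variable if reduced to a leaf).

Start: (0+(1*((((z+b)*z)+((9*x)+(x*3)))*1)))
Step 1: at root: (0+(1*((((z+b)*z)+((9*x)+(x*3)))*1))) -> (1*((((z+b)*z)+((9*x)+(x*3)))*1)); overall: (0+(1*((((z+b)*z)+((9*x)+(x*3)))*1))) -> (1*((((z+b)*z)+((9*x)+(x*3)))*1))
Step 2: at root: (1*((((z+b)*z)+((9*x)+(x*3)))*1)) -> ((((z+b)*z)+((9*x)+(x*3)))*1); overall: (1*((((z+b)*z)+((9*x)+(x*3)))*1)) -> ((((z+b)*z)+((9*x)+(x*3)))*1)
Step 3: at root: ((((z+b)*z)+((9*x)+(x*3)))*1) -> (((z+b)*z)+((9*x)+(x*3))); overall: ((((z+b)*z)+((9*x)+(x*3)))*1) -> (((z+b)*z)+((9*x)+(x*3)))
Fixed point: (((z+b)*z)+((9*x)+(x*3)))

Answer: (((z+b)*z)+((9*x)+(x*3)))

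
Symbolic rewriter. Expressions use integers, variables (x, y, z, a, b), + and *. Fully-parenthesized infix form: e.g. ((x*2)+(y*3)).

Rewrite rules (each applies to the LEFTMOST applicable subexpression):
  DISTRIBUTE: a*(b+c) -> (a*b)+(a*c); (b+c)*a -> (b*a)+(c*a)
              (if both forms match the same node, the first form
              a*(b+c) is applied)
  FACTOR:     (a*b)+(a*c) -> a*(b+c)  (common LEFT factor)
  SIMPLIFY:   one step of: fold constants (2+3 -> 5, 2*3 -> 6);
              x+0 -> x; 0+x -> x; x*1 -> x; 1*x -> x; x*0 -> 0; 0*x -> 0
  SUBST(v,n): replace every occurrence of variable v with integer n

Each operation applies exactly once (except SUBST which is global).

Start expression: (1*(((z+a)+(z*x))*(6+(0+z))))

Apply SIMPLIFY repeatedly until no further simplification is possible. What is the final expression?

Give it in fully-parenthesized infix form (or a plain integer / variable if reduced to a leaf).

Answer: (((z+a)+(z*x))*(6+z))

Derivation:
Start: (1*(((z+a)+(z*x))*(6+(0+z))))
Step 1: at root: (1*(((z+a)+(z*x))*(6+(0+z)))) -> (((z+a)+(z*x))*(6+(0+z))); overall: (1*(((z+a)+(z*x))*(6+(0+z)))) -> (((z+a)+(z*x))*(6+(0+z)))
Step 2: at RR: (0+z) -> z; overall: (((z+a)+(z*x))*(6+(0+z))) -> (((z+a)+(z*x))*(6+z))
Fixed point: (((z+a)+(z*x))*(6+z))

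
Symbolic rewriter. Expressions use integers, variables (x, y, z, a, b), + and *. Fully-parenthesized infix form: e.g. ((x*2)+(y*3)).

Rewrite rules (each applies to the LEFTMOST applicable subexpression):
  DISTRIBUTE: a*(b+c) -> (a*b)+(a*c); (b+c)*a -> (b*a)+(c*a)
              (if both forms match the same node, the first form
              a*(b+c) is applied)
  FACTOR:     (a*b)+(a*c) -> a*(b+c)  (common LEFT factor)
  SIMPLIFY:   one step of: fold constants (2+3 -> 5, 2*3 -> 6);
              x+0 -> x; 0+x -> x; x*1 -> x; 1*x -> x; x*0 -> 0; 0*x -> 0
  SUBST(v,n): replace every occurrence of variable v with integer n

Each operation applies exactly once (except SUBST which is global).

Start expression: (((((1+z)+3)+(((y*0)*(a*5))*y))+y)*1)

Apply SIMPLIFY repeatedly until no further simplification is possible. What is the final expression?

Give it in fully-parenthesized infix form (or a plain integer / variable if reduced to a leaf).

Start: (((((1+z)+3)+(((y*0)*(a*5))*y))+y)*1)
Step 1: at root: (((((1+z)+3)+(((y*0)*(a*5))*y))+y)*1) -> ((((1+z)+3)+(((y*0)*(a*5))*y))+y); overall: (((((1+z)+3)+(((y*0)*(a*5))*y))+y)*1) -> ((((1+z)+3)+(((y*0)*(a*5))*y))+y)
Step 2: at LRLL: (y*0) -> 0; overall: ((((1+z)+3)+(((y*0)*(a*5))*y))+y) -> ((((1+z)+3)+((0*(a*5))*y))+y)
Step 3: at LRL: (0*(a*5)) -> 0; overall: ((((1+z)+3)+((0*(a*5))*y))+y) -> ((((1+z)+3)+(0*y))+y)
Step 4: at LR: (0*y) -> 0; overall: ((((1+z)+3)+(0*y))+y) -> ((((1+z)+3)+0)+y)
Step 5: at L: (((1+z)+3)+0) -> ((1+z)+3); overall: ((((1+z)+3)+0)+y) -> (((1+z)+3)+y)
Fixed point: (((1+z)+3)+y)

Answer: (((1+z)+3)+y)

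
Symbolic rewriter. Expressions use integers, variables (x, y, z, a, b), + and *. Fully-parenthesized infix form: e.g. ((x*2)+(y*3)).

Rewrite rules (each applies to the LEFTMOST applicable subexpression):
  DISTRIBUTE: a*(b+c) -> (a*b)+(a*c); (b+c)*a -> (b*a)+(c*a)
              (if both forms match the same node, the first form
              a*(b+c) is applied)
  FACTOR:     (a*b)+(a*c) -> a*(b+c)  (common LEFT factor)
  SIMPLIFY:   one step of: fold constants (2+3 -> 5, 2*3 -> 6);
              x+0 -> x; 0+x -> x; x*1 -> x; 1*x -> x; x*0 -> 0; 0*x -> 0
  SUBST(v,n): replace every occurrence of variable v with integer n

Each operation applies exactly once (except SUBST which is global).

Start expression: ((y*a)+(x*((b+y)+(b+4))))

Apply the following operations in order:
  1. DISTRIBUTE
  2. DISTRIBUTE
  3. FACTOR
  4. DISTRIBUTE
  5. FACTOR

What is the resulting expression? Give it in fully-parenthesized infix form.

Start: ((y*a)+(x*((b+y)+(b+4))))
Apply DISTRIBUTE at R (target: (x*((b+y)+(b+4)))): ((y*a)+(x*((b+y)+(b+4)))) -> ((y*a)+((x*(b+y))+(x*(b+4))))
Apply DISTRIBUTE at RL (target: (x*(b+y))): ((y*a)+((x*(b+y))+(x*(b+4)))) -> ((y*a)+(((x*b)+(x*y))+(x*(b+4))))
Apply FACTOR at RL (target: ((x*b)+(x*y))): ((y*a)+(((x*b)+(x*y))+(x*(b+4)))) -> ((y*a)+((x*(b+y))+(x*(b+4))))
Apply DISTRIBUTE at RL (target: (x*(b+y))): ((y*a)+((x*(b+y))+(x*(b+4)))) -> ((y*a)+(((x*b)+(x*y))+(x*(b+4))))
Apply FACTOR at RL (target: ((x*b)+(x*y))): ((y*a)+(((x*b)+(x*y))+(x*(b+4)))) -> ((y*a)+((x*(b+y))+(x*(b+4))))

Answer: ((y*a)+((x*(b+y))+(x*(b+4))))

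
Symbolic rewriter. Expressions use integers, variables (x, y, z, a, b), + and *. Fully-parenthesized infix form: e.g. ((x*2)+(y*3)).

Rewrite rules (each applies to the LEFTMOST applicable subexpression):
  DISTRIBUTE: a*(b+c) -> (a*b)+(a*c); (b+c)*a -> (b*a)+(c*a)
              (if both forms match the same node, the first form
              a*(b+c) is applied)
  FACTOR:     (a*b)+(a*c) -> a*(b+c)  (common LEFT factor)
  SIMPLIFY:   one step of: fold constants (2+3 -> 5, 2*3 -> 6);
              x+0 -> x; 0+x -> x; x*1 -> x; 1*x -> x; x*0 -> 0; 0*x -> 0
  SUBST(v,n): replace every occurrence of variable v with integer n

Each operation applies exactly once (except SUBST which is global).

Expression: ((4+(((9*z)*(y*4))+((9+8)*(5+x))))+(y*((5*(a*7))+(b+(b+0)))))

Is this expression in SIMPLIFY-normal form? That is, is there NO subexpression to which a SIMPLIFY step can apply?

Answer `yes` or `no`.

Answer: no

Derivation:
Expression: ((4+(((9*z)*(y*4))+((9+8)*(5+x))))+(y*((5*(a*7))+(b+(b+0)))))
Scanning for simplifiable subexpressions (pre-order)...
  at root: ((4+(((9*z)*(y*4))+((9+8)*(5+x))))+(y*((5*(a*7))+(b+(b+0))))) (not simplifiable)
  at L: (4+(((9*z)*(y*4))+((9+8)*(5+x)))) (not simplifiable)
  at LR: (((9*z)*(y*4))+((9+8)*(5+x))) (not simplifiable)
  at LRL: ((9*z)*(y*4)) (not simplifiable)
  at LRLL: (9*z) (not simplifiable)
  at LRLR: (y*4) (not simplifiable)
  at LRR: ((9+8)*(5+x)) (not simplifiable)
  at LRRL: (9+8) (SIMPLIFIABLE)
  at LRRR: (5+x) (not simplifiable)
  at R: (y*((5*(a*7))+(b+(b+0)))) (not simplifiable)
  at RR: ((5*(a*7))+(b+(b+0))) (not simplifiable)
  at RRL: (5*(a*7)) (not simplifiable)
  at RRLR: (a*7) (not simplifiable)
  at RRR: (b+(b+0)) (not simplifiable)
  at RRRR: (b+0) (SIMPLIFIABLE)
Found simplifiable subexpr at path LRRL: (9+8)
One SIMPLIFY step would give: ((4+(((9*z)*(y*4))+(17*(5+x))))+(y*((5*(a*7))+(b+(b+0)))))
-> NOT in normal form.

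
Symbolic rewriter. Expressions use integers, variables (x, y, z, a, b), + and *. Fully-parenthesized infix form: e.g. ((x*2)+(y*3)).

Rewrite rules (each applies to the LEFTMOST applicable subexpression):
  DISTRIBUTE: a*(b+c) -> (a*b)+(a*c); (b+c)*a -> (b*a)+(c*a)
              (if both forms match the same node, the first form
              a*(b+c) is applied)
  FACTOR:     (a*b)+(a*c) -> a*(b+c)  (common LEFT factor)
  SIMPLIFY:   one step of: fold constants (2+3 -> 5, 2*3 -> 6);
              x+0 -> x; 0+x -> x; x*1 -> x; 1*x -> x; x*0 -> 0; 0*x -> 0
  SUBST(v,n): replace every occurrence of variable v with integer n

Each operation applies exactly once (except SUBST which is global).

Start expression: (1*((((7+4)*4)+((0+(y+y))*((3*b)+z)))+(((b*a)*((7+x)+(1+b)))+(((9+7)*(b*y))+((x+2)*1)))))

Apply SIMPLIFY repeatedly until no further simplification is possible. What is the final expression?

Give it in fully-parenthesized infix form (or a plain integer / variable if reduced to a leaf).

Answer: ((44+((y+y)*((3*b)+z)))+(((b*a)*((7+x)+(1+b)))+((16*(b*y))+(x+2))))

Derivation:
Start: (1*((((7+4)*4)+((0+(y+y))*((3*b)+z)))+(((b*a)*((7+x)+(1+b)))+(((9+7)*(b*y))+((x+2)*1)))))
Step 1: at root: (1*((((7+4)*4)+((0+(y+y))*((3*b)+z)))+(((b*a)*((7+x)+(1+b)))+(((9+7)*(b*y))+((x+2)*1))))) -> ((((7+4)*4)+((0+(y+y))*((3*b)+z)))+(((b*a)*((7+x)+(1+b)))+(((9+7)*(b*y))+((x+2)*1)))); overall: (1*((((7+4)*4)+((0+(y+y))*((3*b)+z)))+(((b*a)*((7+x)+(1+b)))+(((9+7)*(b*y))+((x+2)*1))))) -> ((((7+4)*4)+((0+(y+y))*((3*b)+z)))+(((b*a)*((7+x)+(1+b)))+(((9+7)*(b*y))+((x+2)*1))))
Step 2: at LLL: (7+4) -> 11; overall: ((((7+4)*4)+((0+(y+y))*((3*b)+z)))+(((b*a)*((7+x)+(1+b)))+(((9+7)*(b*y))+((x+2)*1)))) -> (((11*4)+((0+(y+y))*((3*b)+z)))+(((b*a)*((7+x)+(1+b)))+(((9+7)*(b*y))+((x+2)*1))))
Step 3: at LL: (11*4) -> 44; overall: (((11*4)+((0+(y+y))*((3*b)+z)))+(((b*a)*((7+x)+(1+b)))+(((9+7)*(b*y))+((x+2)*1)))) -> ((44+((0+(y+y))*((3*b)+z)))+(((b*a)*((7+x)+(1+b)))+(((9+7)*(b*y))+((x+2)*1))))
Step 4: at LRL: (0+(y+y)) -> (y+y); overall: ((44+((0+(y+y))*((3*b)+z)))+(((b*a)*((7+x)+(1+b)))+(((9+7)*(b*y))+((x+2)*1)))) -> ((44+((y+y)*((3*b)+z)))+(((b*a)*((7+x)+(1+b)))+(((9+7)*(b*y))+((x+2)*1))))
Step 5: at RRLL: (9+7) -> 16; overall: ((44+((y+y)*((3*b)+z)))+(((b*a)*((7+x)+(1+b)))+(((9+7)*(b*y))+((x+2)*1)))) -> ((44+((y+y)*((3*b)+z)))+(((b*a)*((7+x)+(1+b)))+((16*(b*y))+((x+2)*1))))
Step 6: at RRR: ((x+2)*1) -> (x+2); overall: ((44+((y+y)*((3*b)+z)))+(((b*a)*((7+x)+(1+b)))+((16*(b*y))+((x+2)*1)))) -> ((44+((y+y)*((3*b)+z)))+(((b*a)*((7+x)+(1+b)))+((16*(b*y))+(x+2))))
Fixed point: ((44+((y+y)*((3*b)+z)))+(((b*a)*((7+x)+(1+b)))+((16*(b*y))+(x+2))))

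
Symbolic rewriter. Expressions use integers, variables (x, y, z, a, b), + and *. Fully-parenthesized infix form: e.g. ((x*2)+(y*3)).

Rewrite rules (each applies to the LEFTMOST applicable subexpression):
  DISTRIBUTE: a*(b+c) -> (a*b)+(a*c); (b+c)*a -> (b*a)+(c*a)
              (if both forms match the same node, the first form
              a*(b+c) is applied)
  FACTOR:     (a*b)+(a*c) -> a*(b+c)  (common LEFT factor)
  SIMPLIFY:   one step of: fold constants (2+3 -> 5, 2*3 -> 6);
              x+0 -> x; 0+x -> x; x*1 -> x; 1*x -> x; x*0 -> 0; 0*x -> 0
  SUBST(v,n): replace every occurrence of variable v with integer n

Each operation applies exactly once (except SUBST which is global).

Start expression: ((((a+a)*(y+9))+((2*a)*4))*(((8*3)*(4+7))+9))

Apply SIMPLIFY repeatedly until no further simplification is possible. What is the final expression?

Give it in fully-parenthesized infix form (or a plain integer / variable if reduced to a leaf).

Start: ((((a+a)*(y+9))+((2*a)*4))*(((8*3)*(4+7))+9))
Step 1: at RLL: (8*3) -> 24; overall: ((((a+a)*(y+9))+((2*a)*4))*(((8*3)*(4+7))+9)) -> ((((a+a)*(y+9))+((2*a)*4))*((24*(4+7))+9))
Step 2: at RLR: (4+7) -> 11; overall: ((((a+a)*(y+9))+((2*a)*4))*((24*(4+7))+9)) -> ((((a+a)*(y+9))+((2*a)*4))*((24*11)+9))
Step 3: at RL: (24*11) -> 264; overall: ((((a+a)*(y+9))+((2*a)*4))*((24*11)+9)) -> ((((a+a)*(y+9))+((2*a)*4))*(264+9))
Step 4: at R: (264+9) -> 273; overall: ((((a+a)*(y+9))+((2*a)*4))*(264+9)) -> ((((a+a)*(y+9))+((2*a)*4))*273)
Fixed point: ((((a+a)*(y+9))+((2*a)*4))*273)

Answer: ((((a+a)*(y+9))+((2*a)*4))*273)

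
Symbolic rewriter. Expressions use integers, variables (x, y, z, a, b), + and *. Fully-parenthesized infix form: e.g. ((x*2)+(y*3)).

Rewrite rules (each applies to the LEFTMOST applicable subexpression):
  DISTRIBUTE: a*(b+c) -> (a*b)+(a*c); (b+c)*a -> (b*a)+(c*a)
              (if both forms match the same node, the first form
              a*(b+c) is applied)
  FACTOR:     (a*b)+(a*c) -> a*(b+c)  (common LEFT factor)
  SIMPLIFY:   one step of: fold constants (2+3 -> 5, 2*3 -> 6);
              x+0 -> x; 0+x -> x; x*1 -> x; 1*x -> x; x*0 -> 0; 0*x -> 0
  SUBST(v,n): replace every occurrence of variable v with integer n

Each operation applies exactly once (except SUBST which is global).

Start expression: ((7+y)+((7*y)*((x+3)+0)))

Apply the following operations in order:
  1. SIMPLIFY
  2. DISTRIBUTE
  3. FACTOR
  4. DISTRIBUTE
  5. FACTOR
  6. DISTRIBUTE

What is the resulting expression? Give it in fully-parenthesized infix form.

Answer: ((7+y)+(((7*y)*x)+((7*y)*3)))

Derivation:
Start: ((7+y)+((7*y)*((x+3)+0)))
Apply SIMPLIFY at RR (target: ((x+3)+0)): ((7+y)+((7*y)*((x+3)+0))) -> ((7+y)+((7*y)*(x+3)))
Apply DISTRIBUTE at R (target: ((7*y)*(x+3))): ((7+y)+((7*y)*(x+3))) -> ((7+y)+(((7*y)*x)+((7*y)*3)))
Apply FACTOR at R (target: (((7*y)*x)+((7*y)*3))): ((7+y)+(((7*y)*x)+((7*y)*3))) -> ((7+y)+((7*y)*(x+3)))
Apply DISTRIBUTE at R (target: ((7*y)*(x+3))): ((7+y)+((7*y)*(x+3))) -> ((7+y)+(((7*y)*x)+((7*y)*3)))
Apply FACTOR at R (target: (((7*y)*x)+((7*y)*3))): ((7+y)+(((7*y)*x)+((7*y)*3))) -> ((7+y)+((7*y)*(x+3)))
Apply DISTRIBUTE at R (target: ((7*y)*(x+3))): ((7+y)+((7*y)*(x+3))) -> ((7+y)+(((7*y)*x)+((7*y)*3)))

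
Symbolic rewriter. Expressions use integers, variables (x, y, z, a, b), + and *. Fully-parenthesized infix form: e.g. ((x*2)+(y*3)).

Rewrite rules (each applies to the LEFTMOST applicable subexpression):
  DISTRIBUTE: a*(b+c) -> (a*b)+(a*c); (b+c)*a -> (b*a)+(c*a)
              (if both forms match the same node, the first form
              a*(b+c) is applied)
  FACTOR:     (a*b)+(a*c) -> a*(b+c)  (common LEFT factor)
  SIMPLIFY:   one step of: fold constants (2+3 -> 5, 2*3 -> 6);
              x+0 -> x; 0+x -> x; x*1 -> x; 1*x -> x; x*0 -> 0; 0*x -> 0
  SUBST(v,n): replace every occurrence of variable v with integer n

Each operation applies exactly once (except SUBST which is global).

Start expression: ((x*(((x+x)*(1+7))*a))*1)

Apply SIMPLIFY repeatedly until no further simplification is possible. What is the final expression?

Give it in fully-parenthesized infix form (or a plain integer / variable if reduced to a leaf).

Answer: (x*(((x+x)*8)*a))

Derivation:
Start: ((x*(((x+x)*(1+7))*a))*1)
Step 1: at root: ((x*(((x+x)*(1+7))*a))*1) -> (x*(((x+x)*(1+7))*a)); overall: ((x*(((x+x)*(1+7))*a))*1) -> (x*(((x+x)*(1+7))*a))
Step 2: at RLR: (1+7) -> 8; overall: (x*(((x+x)*(1+7))*a)) -> (x*(((x+x)*8)*a))
Fixed point: (x*(((x+x)*8)*a))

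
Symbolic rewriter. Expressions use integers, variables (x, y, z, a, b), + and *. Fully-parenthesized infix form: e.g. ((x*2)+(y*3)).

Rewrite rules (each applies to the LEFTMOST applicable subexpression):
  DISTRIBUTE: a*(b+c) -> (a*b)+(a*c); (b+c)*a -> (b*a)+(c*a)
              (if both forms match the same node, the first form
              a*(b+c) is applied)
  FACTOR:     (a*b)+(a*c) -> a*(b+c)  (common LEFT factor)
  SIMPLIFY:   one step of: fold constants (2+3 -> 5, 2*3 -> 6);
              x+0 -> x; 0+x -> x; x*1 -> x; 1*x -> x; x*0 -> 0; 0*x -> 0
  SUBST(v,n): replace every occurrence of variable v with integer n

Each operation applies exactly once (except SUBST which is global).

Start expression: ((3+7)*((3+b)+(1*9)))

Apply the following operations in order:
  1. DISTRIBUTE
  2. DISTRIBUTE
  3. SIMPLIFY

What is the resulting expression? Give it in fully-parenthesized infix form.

Answer: (((10*3)+((3+7)*b))+((3+7)*(1*9)))

Derivation:
Start: ((3+7)*((3+b)+(1*9)))
Apply DISTRIBUTE at root (target: ((3+7)*((3+b)+(1*9)))): ((3+7)*((3+b)+(1*9))) -> (((3+7)*(3+b))+((3+7)*(1*9)))
Apply DISTRIBUTE at L (target: ((3+7)*(3+b))): (((3+7)*(3+b))+((3+7)*(1*9))) -> ((((3+7)*3)+((3+7)*b))+((3+7)*(1*9)))
Apply SIMPLIFY at LLL (target: (3+7)): ((((3+7)*3)+((3+7)*b))+((3+7)*(1*9))) -> (((10*3)+((3+7)*b))+((3+7)*(1*9)))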